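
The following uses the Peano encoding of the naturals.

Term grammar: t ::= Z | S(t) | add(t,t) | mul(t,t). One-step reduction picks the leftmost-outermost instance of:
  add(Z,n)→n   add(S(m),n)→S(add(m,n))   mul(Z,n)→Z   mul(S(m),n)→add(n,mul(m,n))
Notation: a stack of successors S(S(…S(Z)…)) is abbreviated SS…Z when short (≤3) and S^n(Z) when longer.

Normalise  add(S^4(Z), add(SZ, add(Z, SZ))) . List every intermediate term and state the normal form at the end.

Answer: normal form = S^6(Z)  (in 8 steps)

Reduction:
  start: add(S^4(Z), add(SZ, add(Z, SZ)))
  step 1: S(add(SSSZ, add(SZ, add(Z, SZ))))
  step 2: S(S(add(SSZ, add(SZ, add(Z, SZ)))))
  step 3: S(S(S(add(SZ, add(SZ, add(Z, SZ))))))
  step 4: S(S(S(S(add(Z, add(SZ, add(Z, SZ)))))))
  step 5: S(S(S(S(add(SZ, add(Z, SZ))))))
  step 6: S(S(S(S(S(add(Z, add(Z, SZ)))))))
  step 7: S(S(S(S(S(add(Z, SZ))))))
  step 8: S^6(Z)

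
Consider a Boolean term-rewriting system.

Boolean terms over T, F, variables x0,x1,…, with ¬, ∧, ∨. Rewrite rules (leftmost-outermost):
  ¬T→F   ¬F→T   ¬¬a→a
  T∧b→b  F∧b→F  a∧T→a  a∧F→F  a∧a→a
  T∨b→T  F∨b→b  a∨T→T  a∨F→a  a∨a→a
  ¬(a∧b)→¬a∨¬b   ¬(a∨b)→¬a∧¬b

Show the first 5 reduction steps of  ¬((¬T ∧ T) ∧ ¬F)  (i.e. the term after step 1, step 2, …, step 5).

  start: ¬((¬T ∧ T) ∧ ¬F)
  →1  ¬(¬T ∧ T) ∨ ¬¬F
  →2  (¬¬T ∨ ¬T) ∨ ¬¬F
  →3  (T ∨ ¬T) ∨ ¬¬F
  →4  T ∨ ¬¬F
  →5  T

Answer: after 5 steps: T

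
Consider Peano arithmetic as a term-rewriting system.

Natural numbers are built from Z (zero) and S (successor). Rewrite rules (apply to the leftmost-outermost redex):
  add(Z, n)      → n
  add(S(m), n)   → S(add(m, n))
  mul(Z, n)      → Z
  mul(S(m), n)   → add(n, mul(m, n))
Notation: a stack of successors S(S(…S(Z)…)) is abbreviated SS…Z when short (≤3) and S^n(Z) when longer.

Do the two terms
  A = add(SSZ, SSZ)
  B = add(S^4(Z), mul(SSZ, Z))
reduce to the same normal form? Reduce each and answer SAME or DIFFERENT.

Term A:
  start: add(SSZ, SSZ)
  [1] S(add(SZ, SSZ))
  [2] S(S(add(Z, SSZ)))
  [3] S^4(Z)

Term B:
  start: add(S^4(Z), mul(SSZ, Z))
  [1] S(add(SSSZ, mul(SSZ, Z)))
  [2] S(S(add(SSZ, mul(SSZ, Z))))
  [3] S(S(S(add(SZ, mul(SSZ, Z)))))
  [4] S(S(S(S(add(Z, mul(SSZ, Z))))))
  [5] S(S(S(S(mul(SSZ, Z)))))
  [6] S(S(S(S(add(Z, mul(SZ, Z))))))
  [7] S(S(S(S(mul(SZ, Z)))))
  [8] S(S(S(S(add(Z, mul(Z, Z))))))
  [9] S(S(S(S(mul(Z, Z)))))
  [10] S^4(Z)

Answer: SAME — A ⇓ S^4(Z), B ⇓ S^4(Z)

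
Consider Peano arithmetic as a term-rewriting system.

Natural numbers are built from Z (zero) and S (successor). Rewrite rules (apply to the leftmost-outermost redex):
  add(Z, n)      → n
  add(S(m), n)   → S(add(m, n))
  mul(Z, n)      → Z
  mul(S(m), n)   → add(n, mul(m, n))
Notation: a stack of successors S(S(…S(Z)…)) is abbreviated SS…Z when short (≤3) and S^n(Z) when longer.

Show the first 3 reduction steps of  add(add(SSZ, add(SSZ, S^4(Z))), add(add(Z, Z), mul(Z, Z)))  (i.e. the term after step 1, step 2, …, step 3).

Answer: after 3 steps: S(add(S(add(Z, add(SSZ, S^4(Z)))), add(add(Z, Z), mul(Z, Z))))

Working:
  start: add(add(SSZ, add(SSZ, S^4(Z))), add(add(Z, Z), mul(Z, Z)))
  →1  add(S(add(SZ, add(SSZ, S^4(Z)))), add(add(Z, Z), mul(Z, Z)))
  →2  S(add(add(SZ, add(SSZ, S^4(Z))), add(add(Z, Z), mul(Z, Z))))
  →3  S(add(S(add(Z, add(SSZ, S^4(Z)))), add(add(Z, Z), mul(Z, Z))))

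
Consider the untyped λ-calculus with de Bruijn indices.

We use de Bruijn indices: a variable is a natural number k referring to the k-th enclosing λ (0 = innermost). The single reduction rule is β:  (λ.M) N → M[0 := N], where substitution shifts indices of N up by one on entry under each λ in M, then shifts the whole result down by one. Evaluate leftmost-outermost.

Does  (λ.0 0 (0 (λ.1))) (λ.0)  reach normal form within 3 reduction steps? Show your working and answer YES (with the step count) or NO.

Answer: NO — after 3 steps the term is (λ.0) (λ.λ.0), not yet normal

Reduction:
  start: (λ.0 0 (0 (λ.1))) (λ.0)
  step 1: (λ.0) (λ.0) ((λ.0) (λ.λ.0))
  step 2: (λ.0) ((λ.0) (λ.λ.0))
  step 3: (λ.0) (λ.λ.0)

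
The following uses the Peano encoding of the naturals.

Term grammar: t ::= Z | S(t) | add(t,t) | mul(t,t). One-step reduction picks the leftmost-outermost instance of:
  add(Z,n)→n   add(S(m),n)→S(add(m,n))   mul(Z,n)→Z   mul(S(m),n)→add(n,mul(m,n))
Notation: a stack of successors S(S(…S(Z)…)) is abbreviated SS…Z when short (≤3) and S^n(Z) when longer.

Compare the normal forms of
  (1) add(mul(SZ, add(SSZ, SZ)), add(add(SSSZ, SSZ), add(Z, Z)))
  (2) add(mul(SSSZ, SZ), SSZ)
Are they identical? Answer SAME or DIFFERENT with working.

Answer: DIFFERENT — A ⇓ S^8(Z), B ⇓ S^5(Z)

Working:
Term A:
  start: add(mul(SZ, add(SSZ, SZ)), add(add(SSSZ, SSZ), add(Z, Z)))
  step 1: add(add(add(SSZ, SZ), mul(Z, add(SSZ, SZ))), add(add(SSSZ, SSZ), add(Z, Z)))
  step 2: add(add(S(add(SZ, SZ)), mul(Z, add(SSZ, SZ))), add(add(SSSZ, SSZ), add(Z, Z)))
  step 3: add(S(add(add(SZ, SZ), mul(Z, add(SSZ, SZ)))), add(add(SSSZ, SSZ), add(Z, Z)))
  step 4: S(add(add(add(SZ, SZ), mul(Z, add(SSZ, SZ))), add(add(SSSZ, SSZ), add(Z, Z))))
  step 5: S(add(add(S(add(Z, SZ)), mul(Z, add(SSZ, SZ))), add(add(SSSZ, SSZ), add(Z, Z))))
  step 6: S(add(S(add(add(Z, SZ), mul(Z, add(SSZ, SZ)))), add(add(SSSZ, SSZ), add(Z, Z))))
  step 7: S(S(add(add(add(Z, SZ), mul(Z, add(SSZ, SZ))), add(add(SSSZ, SSZ), add(Z, Z)))))
  step 8: S(S(add(add(SZ, mul(Z, add(SSZ, SZ))), add(add(SSSZ, SSZ), add(Z, Z)))))
  step 9: S(S(add(S(add(Z, mul(Z, add(SSZ, SZ)))), add(add(SSSZ, SSZ), add(Z, Z)))))
  step 10: S(S(S(add(add(Z, mul(Z, add(SSZ, SZ))), add(add(SSSZ, SSZ), add(Z, Z))))))
  step 11: S(S(S(add(mul(Z, add(SSZ, SZ)), add(add(SSSZ, SSZ), add(Z, Z))))))
  step 12: S(S(S(add(Z, add(add(SSSZ, SSZ), add(Z, Z))))))
  step 13: S(S(S(add(add(SSSZ, SSZ), add(Z, Z)))))
  step 14: S(S(S(add(S(add(SSZ, SSZ)), add(Z, Z)))))
  step 15: S(S(S(S(add(add(SSZ, SSZ), add(Z, Z))))))
  step 16: S(S(S(S(add(S(add(SZ, SSZ)), add(Z, Z))))))
  step 17: S(S(S(S(S(add(add(SZ, SSZ), add(Z, Z)))))))
  step 18: S(S(S(S(S(add(S(add(Z, SSZ)), add(Z, Z)))))))
  step 19: S(S(S(S(S(S(add(add(Z, SSZ), add(Z, Z))))))))
  step 20: S(S(S(S(S(S(add(SSZ, add(Z, Z))))))))
  step 21: S(S(S(S(S(S(S(add(SZ, add(Z, Z)))))))))
  step 22: S(S(S(S(S(S(S(S(add(Z, add(Z, Z))))))))))
  step 23: S(S(S(S(S(S(S(S(add(Z, Z)))))))))
  step 24: S^8(Z)

Term B:
  start: add(mul(SSSZ, SZ), SSZ)
  step 1: add(add(SZ, mul(SSZ, SZ)), SSZ)
  step 2: add(S(add(Z, mul(SSZ, SZ))), SSZ)
  step 3: S(add(add(Z, mul(SSZ, SZ)), SSZ))
  step 4: S(add(mul(SSZ, SZ), SSZ))
  step 5: S(add(add(SZ, mul(SZ, SZ)), SSZ))
  step 6: S(add(S(add(Z, mul(SZ, SZ))), SSZ))
  step 7: S(S(add(add(Z, mul(SZ, SZ)), SSZ)))
  step 8: S(S(add(mul(SZ, SZ), SSZ)))
  step 9: S(S(add(add(SZ, mul(Z, SZ)), SSZ)))
  step 10: S(S(add(S(add(Z, mul(Z, SZ))), SSZ)))
  step 11: S(S(S(add(add(Z, mul(Z, SZ)), SSZ))))
  step 12: S(S(S(add(mul(Z, SZ), SSZ))))
  step 13: S(S(S(add(Z, SSZ))))
  step 14: S^5(Z)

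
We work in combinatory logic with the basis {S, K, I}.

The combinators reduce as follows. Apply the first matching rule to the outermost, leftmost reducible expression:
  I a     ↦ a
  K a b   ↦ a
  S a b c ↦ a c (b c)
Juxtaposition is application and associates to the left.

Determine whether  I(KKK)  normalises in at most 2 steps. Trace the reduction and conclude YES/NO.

  start: I(KKK)
  step 1: KKK
  step 2: K

Answer: YES — reaches normal form K in 2 ≤ 2 steps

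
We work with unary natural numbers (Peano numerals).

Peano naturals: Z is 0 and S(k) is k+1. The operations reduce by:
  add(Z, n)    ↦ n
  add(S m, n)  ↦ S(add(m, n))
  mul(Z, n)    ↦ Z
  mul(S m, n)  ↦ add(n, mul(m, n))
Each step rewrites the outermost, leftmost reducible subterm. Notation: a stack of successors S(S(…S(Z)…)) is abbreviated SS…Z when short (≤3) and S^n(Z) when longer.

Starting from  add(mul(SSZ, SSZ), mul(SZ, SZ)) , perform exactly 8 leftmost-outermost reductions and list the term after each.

  start: add(mul(SSZ, SSZ), mul(SZ, SZ))
  step 1: add(add(SSZ, mul(SZ, SSZ)), mul(SZ, SZ))
  step 2: add(S(add(SZ, mul(SZ, SSZ))), mul(SZ, SZ))
  step 3: S(add(add(SZ, mul(SZ, SSZ)), mul(SZ, SZ)))
  step 4: S(add(S(add(Z, mul(SZ, SSZ))), mul(SZ, SZ)))
  step 5: S(S(add(add(Z, mul(SZ, SSZ)), mul(SZ, SZ))))
  step 6: S(S(add(mul(SZ, SSZ), mul(SZ, SZ))))
  step 7: S(S(add(add(SSZ, mul(Z, SSZ)), mul(SZ, SZ))))
  step 8: S(S(add(S(add(SZ, mul(Z, SSZ))), mul(SZ, SZ))))

Answer: after 8 steps: S(S(add(S(add(SZ, mul(Z, SSZ))), mul(SZ, SZ))))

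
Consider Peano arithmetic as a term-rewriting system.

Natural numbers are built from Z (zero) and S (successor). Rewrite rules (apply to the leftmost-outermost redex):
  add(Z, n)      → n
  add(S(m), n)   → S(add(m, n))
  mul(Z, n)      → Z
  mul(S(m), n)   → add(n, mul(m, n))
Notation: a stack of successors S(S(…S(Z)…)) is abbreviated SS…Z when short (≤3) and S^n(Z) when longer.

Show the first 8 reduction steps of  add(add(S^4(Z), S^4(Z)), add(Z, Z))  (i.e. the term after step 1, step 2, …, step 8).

Answer: after 8 steps: S(S(S(S(add(add(Z, S^4(Z)), add(Z, Z))))))

Reduction:
  start: add(add(S^4(Z), S^4(Z)), add(Z, Z))
  [1] add(S(add(SSSZ, S^4(Z))), add(Z, Z))
  [2] S(add(add(SSSZ, S^4(Z)), add(Z, Z)))
  [3] S(add(S(add(SSZ, S^4(Z))), add(Z, Z)))
  [4] S(S(add(add(SSZ, S^4(Z)), add(Z, Z))))
  [5] S(S(add(S(add(SZ, S^4(Z))), add(Z, Z))))
  [6] S(S(S(add(add(SZ, S^4(Z)), add(Z, Z)))))
  [7] S(S(S(add(S(add(Z, S^4(Z))), add(Z, Z)))))
  [8] S(S(S(S(add(add(Z, S^4(Z)), add(Z, Z))))))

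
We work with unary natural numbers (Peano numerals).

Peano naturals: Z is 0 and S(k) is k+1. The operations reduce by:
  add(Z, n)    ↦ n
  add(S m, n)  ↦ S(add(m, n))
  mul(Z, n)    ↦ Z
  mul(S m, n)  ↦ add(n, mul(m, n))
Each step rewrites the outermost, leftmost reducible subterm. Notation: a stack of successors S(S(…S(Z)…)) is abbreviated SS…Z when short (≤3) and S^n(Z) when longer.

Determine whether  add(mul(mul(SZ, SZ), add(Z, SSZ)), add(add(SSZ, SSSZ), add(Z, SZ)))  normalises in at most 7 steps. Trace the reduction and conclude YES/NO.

  start: add(mul(mul(SZ, SZ), add(Z, SSZ)), add(add(SSZ, SSSZ), add(Z, SZ)))
  step 1: add(mul(add(SZ, mul(Z, SZ)), add(Z, SSZ)), add(add(SSZ, SSSZ), add(Z, SZ)))
  step 2: add(mul(S(add(Z, mul(Z, SZ))), add(Z, SSZ)), add(add(SSZ, SSSZ), add(Z, SZ)))
  step 3: add(add(add(Z, SSZ), mul(add(Z, mul(Z, SZ)), add(Z, SSZ))), add(add(SSZ, SSSZ), add(Z, SZ)))
  step 4: add(add(SSZ, mul(add(Z, mul(Z, SZ)), add(Z, SSZ))), add(add(SSZ, SSSZ), add(Z, SZ)))
  step 5: add(S(add(SZ, mul(add(Z, mul(Z, SZ)), add(Z, SSZ)))), add(add(SSZ, SSSZ), add(Z, SZ)))
  step 6: S(add(add(SZ, mul(add(Z, mul(Z, SZ)), add(Z, SSZ))), add(add(SSZ, SSSZ), add(Z, SZ))))
  step 7: S(add(S(add(Z, mul(add(Z, mul(Z, SZ)), add(Z, SSZ)))), add(add(SSZ, SSSZ), add(Z, SZ))))

Answer: NO — after 7 steps the term is S(add(S(add(Z, mul(add(Z, mul(Z, SZ)), add(Z, SSZ)))), add(add(SSZ, SSSZ), add(Z, SZ)))), not yet normal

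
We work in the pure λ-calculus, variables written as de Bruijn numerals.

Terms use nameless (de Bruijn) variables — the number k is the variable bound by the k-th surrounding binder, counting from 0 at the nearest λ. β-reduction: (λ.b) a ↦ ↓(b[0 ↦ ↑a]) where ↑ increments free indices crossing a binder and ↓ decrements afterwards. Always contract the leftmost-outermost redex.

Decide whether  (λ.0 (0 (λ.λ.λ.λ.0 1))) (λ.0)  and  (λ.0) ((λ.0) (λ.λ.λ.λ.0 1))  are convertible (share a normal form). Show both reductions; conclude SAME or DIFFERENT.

Term A:
  start: (λ.0 (0 (λ.λ.λ.λ.0 1))) (λ.0)
  →1  (λ.0) ((λ.0) (λ.λ.λ.λ.0 1))
  →2  (λ.0) (λ.λ.λ.λ.0 1)
  →3  λ.λ.λ.λ.0 1

Term B:
  start: (λ.0) ((λ.0) (λ.λ.λ.λ.0 1))
  →1  (λ.0) (λ.λ.λ.λ.0 1)
  →2  λ.λ.λ.λ.0 1

Answer: SAME — A ⇓ λ.λ.λ.λ.0 1, B ⇓ λ.λ.λ.λ.0 1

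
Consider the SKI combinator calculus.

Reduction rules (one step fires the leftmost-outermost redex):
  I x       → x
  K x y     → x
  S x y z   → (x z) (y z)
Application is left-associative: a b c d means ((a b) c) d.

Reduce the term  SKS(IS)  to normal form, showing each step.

Answer: normal form = S  (in 3 steps)

Derivation:
  start: SKS(IS)
  [1] K(IS)(S(IS))
  [2] IS
  [3] S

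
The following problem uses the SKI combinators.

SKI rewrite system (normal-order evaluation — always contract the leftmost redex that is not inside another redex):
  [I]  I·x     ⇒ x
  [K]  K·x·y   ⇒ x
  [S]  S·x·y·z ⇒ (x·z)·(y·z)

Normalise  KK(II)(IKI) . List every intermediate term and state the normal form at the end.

Answer: normal form = K(KI)  (in 2 steps)

Derivation:
  start: KK(II)(IKI)
  step 1: K(IKI)
  step 2: K(KI)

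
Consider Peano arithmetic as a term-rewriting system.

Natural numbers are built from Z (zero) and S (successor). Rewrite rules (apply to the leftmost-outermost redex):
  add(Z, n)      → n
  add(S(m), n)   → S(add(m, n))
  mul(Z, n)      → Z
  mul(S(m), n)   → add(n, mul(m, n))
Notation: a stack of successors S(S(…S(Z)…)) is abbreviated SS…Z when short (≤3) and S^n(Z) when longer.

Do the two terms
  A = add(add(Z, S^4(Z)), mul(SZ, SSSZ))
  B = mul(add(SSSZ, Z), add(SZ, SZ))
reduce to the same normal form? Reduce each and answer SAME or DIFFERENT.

Term A:
  start: add(add(Z, S^4(Z)), mul(SZ, SSSZ))
  [1] add(S^4(Z), mul(SZ, SSSZ))
  [2] S(add(SSSZ, mul(SZ, SSSZ)))
  [3] S(S(add(SSZ, mul(SZ, SSSZ))))
  [4] S(S(S(add(SZ, mul(SZ, SSSZ)))))
  [5] S(S(S(S(add(Z, mul(SZ, SSSZ))))))
  [6] S(S(S(S(mul(SZ, SSSZ)))))
  [7] S(S(S(S(add(SSSZ, mul(Z, SSSZ))))))
  [8] S(S(S(S(S(add(SSZ, mul(Z, SSSZ)))))))
  [9] S(S(S(S(S(S(add(SZ, mul(Z, SSSZ))))))))
  [10] S(S(S(S(S(S(S(add(Z, mul(Z, SSSZ)))))))))
  [11] S(S(S(S(S(S(S(mul(Z, SSSZ))))))))
  [12] S^7(Z)

Term B:
  start: mul(add(SSSZ, Z), add(SZ, SZ))
  [1] mul(S(add(SSZ, Z)), add(SZ, SZ))
  [2] add(add(SZ, SZ), mul(add(SSZ, Z), add(SZ, SZ)))
  [3] add(S(add(Z, SZ)), mul(add(SSZ, Z), add(SZ, SZ)))
  [4] S(add(add(Z, SZ), mul(add(SSZ, Z), add(SZ, SZ))))
  [5] S(add(SZ, mul(add(SSZ, Z), add(SZ, SZ))))
  [6] S(S(add(Z, mul(add(SSZ, Z), add(SZ, SZ)))))
  [7] S(S(mul(add(SSZ, Z), add(SZ, SZ))))
  [8] S(S(mul(S(add(SZ, Z)), add(SZ, SZ))))
  [9] S(S(add(add(SZ, SZ), mul(add(SZ, Z), add(SZ, SZ)))))
  [10] S(S(add(S(add(Z, SZ)), mul(add(SZ, Z), add(SZ, SZ)))))
  [11] S(S(S(add(add(Z, SZ), mul(add(SZ, Z), add(SZ, SZ))))))
  [12] S(S(S(add(SZ, mul(add(SZ, Z), add(SZ, SZ))))))
  [13] S(S(S(S(add(Z, mul(add(SZ, Z), add(SZ, SZ)))))))
  [14] S(S(S(S(mul(add(SZ, Z), add(SZ, SZ))))))
  [15] S(S(S(S(mul(S(add(Z, Z)), add(SZ, SZ))))))
  [16] S(S(S(S(add(add(SZ, SZ), mul(add(Z, Z), add(SZ, SZ)))))))
  [17] S(S(S(S(add(S(add(Z, SZ)), mul(add(Z, Z), add(SZ, SZ)))))))
  [18] S(S(S(S(S(add(add(Z, SZ), mul(add(Z, Z), add(SZ, SZ))))))))
  [19] S(S(S(S(S(add(SZ, mul(add(Z, Z), add(SZ, SZ))))))))
  [20] S(S(S(S(S(S(add(Z, mul(add(Z, Z), add(SZ, SZ)))))))))
  [21] S(S(S(S(S(S(mul(add(Z, Z), add(SZ, SZ))))))))
  [22] S(S(S(S(S(S(mul(Z, add(SZ, SZ))))))))
  [23] S^6(Z)

Answer: DIFFERENT — A ⇓ S^7(Z), B ⇓ S^6(Z)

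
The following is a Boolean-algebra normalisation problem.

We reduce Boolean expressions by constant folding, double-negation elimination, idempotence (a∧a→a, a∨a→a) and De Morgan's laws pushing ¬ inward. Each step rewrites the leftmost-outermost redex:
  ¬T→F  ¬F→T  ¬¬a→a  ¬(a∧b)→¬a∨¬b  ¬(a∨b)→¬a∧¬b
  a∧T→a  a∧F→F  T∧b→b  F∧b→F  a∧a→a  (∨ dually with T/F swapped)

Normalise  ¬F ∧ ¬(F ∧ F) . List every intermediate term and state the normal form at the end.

Answer: normal form = T  (in 5 steps)

Reduction:
  start: ¬F ∧ ¬(F ∧ F)
  →1  T ∧ ¬(F ∧ F)
  →2  ¬(F ∧ F)
  →3  ¬F ∨ ¬F
  →4  ¬F
  →5  T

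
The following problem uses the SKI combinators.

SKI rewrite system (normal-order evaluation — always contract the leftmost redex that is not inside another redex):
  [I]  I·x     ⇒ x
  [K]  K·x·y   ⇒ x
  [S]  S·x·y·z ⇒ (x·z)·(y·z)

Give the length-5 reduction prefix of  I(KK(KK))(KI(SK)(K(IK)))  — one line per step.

  start: I(KK(KK))(KI(SK)(K(IK)))
  →1  KK(KK)(KI(SK)(K(IK)))
  →2  K(KI(SK)(K(IK)))
  →3  K(I(K(IK)))
  →4  K(K(IK))
  →5  K(KK)

Answer: after 5 steps: K(KK)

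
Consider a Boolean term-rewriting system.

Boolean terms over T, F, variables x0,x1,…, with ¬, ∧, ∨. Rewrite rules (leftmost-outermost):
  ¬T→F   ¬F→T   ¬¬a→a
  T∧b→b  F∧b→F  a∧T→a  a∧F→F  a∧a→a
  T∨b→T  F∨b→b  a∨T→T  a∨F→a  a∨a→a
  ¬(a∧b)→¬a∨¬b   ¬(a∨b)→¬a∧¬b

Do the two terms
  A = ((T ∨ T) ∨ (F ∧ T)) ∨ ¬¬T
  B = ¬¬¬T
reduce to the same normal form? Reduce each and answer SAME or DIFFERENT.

Term A:
  start: ((T ∨ T) ∨ (F ∧ T)) ∨ ¬¬T
  step 1: (T ∨ (F ∧ T)) ∨ ¬¬T
  step 2: T ∨ ¬¬T
  step 3: T

Term B:
  start: ¬¬¬T
  step 1: ¬T
  step 2: F

Answer: DIFFERENT — A ⇓ T, B ⇓ F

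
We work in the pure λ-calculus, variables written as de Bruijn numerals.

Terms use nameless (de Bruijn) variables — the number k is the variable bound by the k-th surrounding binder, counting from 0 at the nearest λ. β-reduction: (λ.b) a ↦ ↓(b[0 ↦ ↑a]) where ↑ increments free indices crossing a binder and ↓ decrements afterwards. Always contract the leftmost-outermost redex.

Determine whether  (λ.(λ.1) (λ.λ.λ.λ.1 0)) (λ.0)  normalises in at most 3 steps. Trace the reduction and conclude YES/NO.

  start: (λ.(λ.1) (λ.λ.λ.λ.1 0)) (λ.0)
  step 1: (λ.λ.0) (λ.λ.λ.λ.1 0)
  step 2: λ.0

Answer: YES — reaches normal form λ.0 in 2 ≤ 3 steps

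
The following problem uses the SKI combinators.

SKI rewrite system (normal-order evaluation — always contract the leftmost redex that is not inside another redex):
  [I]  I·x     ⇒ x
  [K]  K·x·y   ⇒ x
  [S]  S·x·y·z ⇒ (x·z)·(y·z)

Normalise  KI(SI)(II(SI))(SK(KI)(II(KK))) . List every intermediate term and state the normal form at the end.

  start: KI(SI)(II(SI))(SK(KI)(II(KK)))
  step 1: I(II(SI))(SK(KI)(II(KK)))
  step 2: II(SI)(SK(KI)(II(KK)))
  step 3: I(SI)(SK(KI)(II(KK)))
  step 4: SI(SK(KI)(II(KK)))
  step 5: SI(K(II(KK))(KI(II(KK))))
  step 6: SI(II(KK))
  step 7: SI(I(KK))
  step 8: SI(KK)

Answer: normal form = SI(KK)  (in 8 steps)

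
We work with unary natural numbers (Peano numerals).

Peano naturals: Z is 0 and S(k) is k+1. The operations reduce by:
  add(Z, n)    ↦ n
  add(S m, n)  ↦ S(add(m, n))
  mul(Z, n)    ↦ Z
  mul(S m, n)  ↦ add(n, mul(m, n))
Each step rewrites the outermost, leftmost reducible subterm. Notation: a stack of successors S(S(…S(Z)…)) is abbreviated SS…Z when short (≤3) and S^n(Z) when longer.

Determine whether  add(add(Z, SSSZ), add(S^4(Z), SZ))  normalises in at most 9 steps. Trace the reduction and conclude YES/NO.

Answer: NO — after 9 steps the term is S(S(S(S(S(S(S(add(Z, SZ)))))))), not yet normal

Derivation:
  start: add(add(Z, SSSZ), add(S^4(Z), SZ))
  →1  add(SSSZ, add(S^4(Z), SZ))
  →2  S(add(SSZ, add(S^4(Z), SZ)))
  →3  S(S(add(SZ, add(S^4(Z), SZ))))
  →4  S(S(S(add(Z, add(S^4(Z), SZ)))))
  →5  S(S(S(add(S^4(Z), SZ))))
  →6  S(S(S(S(add(SSSZ, SZ)))))
  →7  S(S(S(S(S(add(SSZ, SZ))))))
  →8  S(S(S(S(S(S(add(SZ, SZ)))))))
  →9  S(S(S(S(S(S(S(add(Z, SZ))))))))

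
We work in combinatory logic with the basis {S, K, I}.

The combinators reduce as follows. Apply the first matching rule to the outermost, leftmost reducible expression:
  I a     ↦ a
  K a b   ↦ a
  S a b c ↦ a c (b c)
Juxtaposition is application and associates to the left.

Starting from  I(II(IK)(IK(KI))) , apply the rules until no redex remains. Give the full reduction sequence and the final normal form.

Answer: normal form = K(K(KI))  (in 5 steps)

Derivation:
  start: I(II(IK)(IK(KI)))
  [1] II(IK)(IK(KI))
  [2] I(IK)(IK(KI))
  [3] IK(IK(KI))
  [4] K(IK(KI))
  [5] K(K(KI))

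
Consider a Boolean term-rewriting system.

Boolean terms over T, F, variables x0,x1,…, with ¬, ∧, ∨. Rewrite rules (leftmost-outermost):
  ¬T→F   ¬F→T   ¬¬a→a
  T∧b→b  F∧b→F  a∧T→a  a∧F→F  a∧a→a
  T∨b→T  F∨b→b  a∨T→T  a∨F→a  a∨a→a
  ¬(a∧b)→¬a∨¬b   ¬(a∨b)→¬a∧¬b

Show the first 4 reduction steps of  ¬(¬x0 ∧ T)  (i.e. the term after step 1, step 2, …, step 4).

  start: ¬(¬x0 ∧ T)
  [1] ¬¬x0 ∨ ¬T
  [2] x0 ∨ ¬T
  [3] x0 ∨ F
  [4] x0

Answer: after 4 steps: x0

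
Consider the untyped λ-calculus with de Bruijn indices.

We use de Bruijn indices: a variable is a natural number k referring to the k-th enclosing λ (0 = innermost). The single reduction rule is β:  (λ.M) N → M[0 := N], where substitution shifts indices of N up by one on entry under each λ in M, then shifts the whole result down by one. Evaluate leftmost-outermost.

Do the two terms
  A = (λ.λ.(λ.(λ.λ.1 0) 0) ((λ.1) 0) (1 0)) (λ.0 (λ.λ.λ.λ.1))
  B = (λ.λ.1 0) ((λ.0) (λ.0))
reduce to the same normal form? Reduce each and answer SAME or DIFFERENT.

Term A:
  start: (λ.λ.(λ.(λ.λ.1 0) 0) ((λ.1) 0) (1 0)) (λ.0 (λ.λ.λ.λ.1))
  →1  λ.(λ.(λ.λ.1 0) 0) ((λ.1) 0) ((λ.0 (λ.λ.λ.λ.1)) 0)
  →2  λ.(λ.λ.1 0) ((λ.1) 0) ((λ.0 (λ.λ.λ.λ.1)) 0)
  →3  λ.(λ.(λ.2) 1 0) ((λ.0 (λ.λ.λ.λ.1)) 0)
  →4  λ.(λ.1) 0 ((λ.0 (λ.λ.λ.λ.1)) 0)
  →5  λ.0 ((λ.0 (λ.λ.λ.λ.1)) 0)
  →6  λ.0 (0 (λ.λ.λ.λ.1))

Term B:
  start: (λ.λ.1 0) ((λ.0) (λ.0))
  →1  λ.(λ.0) (λ.0) 0
  →2  λ.(λ.0) 0
  →3  λ.0

Answer: DIFFERENT — A ⇓ λ.0 (0 (λ.λ.λ.λ.1)), B ⇓ λ.0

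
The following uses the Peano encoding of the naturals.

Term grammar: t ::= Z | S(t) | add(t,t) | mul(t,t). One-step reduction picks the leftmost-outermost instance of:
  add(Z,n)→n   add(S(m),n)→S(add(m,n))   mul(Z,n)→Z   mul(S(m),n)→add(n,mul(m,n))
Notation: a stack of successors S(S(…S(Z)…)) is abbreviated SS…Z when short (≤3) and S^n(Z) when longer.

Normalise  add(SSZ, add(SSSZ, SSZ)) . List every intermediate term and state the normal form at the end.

  start: add(SSZ, add(SSSZ, SSZ))
  →1  S(add(SZ, add(SSSZ, SSZ)))
  →2  S(S(add(Z, add(SSSZ, SSZ))))
  →3  S(S(add(SSSZ, SSZ)))
  →4  S(S(S(add(SSZ, SSZ))))
  →5  S(S(S(S(add(SZ, SSZ)))))
  →6  S(S(S(S(S(add(Z, SSZ))))))
  →7  S^7(Z)

Answer: normal form = S^7(Z)  (in 7 steps)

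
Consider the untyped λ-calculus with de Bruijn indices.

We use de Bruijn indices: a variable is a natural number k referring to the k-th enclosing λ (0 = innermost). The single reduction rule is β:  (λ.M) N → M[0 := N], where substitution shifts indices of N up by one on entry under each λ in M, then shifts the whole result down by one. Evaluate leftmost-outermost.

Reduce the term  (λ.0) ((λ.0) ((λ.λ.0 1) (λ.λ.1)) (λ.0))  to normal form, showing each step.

  start: (λ.0) ((λ.0) ((λ.λ.0 1) (λ.λ.1)) (λ.0))
  [1] (λ.0) ((λ.λ.0 1) (λ.λ.1)) (λ.0)
  [2] (λ.λ.0 1) (λ.λ.1) (λ.0)
  [3] (λ.0 (λ.λ.1)) (λ.0)
  [4] (λ.0) (λ.λ.1)
  [5] λ.λ.1

Answer: normal form = λ.λ.1  (in 5 steps)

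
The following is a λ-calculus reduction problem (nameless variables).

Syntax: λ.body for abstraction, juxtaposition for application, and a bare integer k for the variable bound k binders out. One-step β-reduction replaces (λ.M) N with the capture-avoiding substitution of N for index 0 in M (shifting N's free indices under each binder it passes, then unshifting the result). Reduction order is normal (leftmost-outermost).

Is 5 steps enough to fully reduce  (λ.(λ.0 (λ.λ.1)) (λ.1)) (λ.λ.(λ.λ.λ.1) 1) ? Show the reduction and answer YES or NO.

Answer: YES — reaches normal form λ.λ.λ.λ.1 in 4 ≤ 5 steps

Derivation:
  start: (λ.(λ.0 (λ.λ.1)) (λ.1)) (λ.λ.(λ.λ.λ.1) 1)
  step 1: (λ.0 (λ.λ.1)) (λ.λ.λ.(λ.λ.λ.1) 1)
  step 2: (λ.λ.λ.(λ.λ.λ.1) 1) (λ.λ.1)
  step 3: λ.λ.(λ.λ.λ.1) 1
  step 4: λ.λ.λ.λ.1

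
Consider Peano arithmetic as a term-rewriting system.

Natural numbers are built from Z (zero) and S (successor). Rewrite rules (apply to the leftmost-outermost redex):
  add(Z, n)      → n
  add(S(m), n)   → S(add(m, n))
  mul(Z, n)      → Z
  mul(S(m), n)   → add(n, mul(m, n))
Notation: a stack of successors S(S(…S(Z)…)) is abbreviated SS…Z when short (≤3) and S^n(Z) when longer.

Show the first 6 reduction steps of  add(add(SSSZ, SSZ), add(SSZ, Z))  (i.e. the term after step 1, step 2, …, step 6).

Answer: after 6 steps: S(S(S(add(add(Z, SSZ), add(SSZ, Z)))))

Derivation:
  start: add(add(SSSZ, SSZ), add(SSZ, Z))
  [1] add(S(add(SSZ, SSZ)), add(SSZ, Z))
  [2] S(add(add(SSZ, SSZ), add(SSZ, Z)))
  [3] S(add(S(add(SZ, SSZ)), add(SSZ, Z)))
  [4] S(S(add(add(SZ, SSZ), add(SSZ, Z))))
  [5] S(S(add(S(add(Z, SSZ)), add(SSZ, Z))))
  [6] S(S(S(add(add(Z, SSZ), add(SSZ, Z)))))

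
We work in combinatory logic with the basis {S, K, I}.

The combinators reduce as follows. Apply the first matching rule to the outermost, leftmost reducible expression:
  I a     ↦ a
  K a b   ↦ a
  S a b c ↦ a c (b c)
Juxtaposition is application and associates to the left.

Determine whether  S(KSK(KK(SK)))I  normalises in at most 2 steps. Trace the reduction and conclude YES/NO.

  start: S(KSK(KK(SK)))I
  →1  S(S(KK(SK)))I
  →2  S(SK)I

Answer: YES — reaches normal form S(SK)I in 2 ≤ 2 steps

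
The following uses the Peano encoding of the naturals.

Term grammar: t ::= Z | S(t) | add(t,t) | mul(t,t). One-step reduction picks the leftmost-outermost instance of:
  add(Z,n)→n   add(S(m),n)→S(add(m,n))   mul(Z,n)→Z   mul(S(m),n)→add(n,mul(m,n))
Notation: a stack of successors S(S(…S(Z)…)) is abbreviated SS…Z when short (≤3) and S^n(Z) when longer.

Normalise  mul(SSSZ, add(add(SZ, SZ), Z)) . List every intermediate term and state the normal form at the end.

Answer: normal form = S^6(Z)  (in 28 steps)

Working:
  start: mul(SSSZ, add(add(SZ, SZ), Z))
  step 1: add(add(add(SZ, SZ), Z), mul(SSZ, add(add(SZ, SZ), Z)))
  step 2: add(add(S(add(Z, SZ)), Z), mul(SSZ, add(add(SZ, SZ), Z)))
  step 3: add(S(add(add(Z, SZ), Z)), mul(SSZ, add(add(SZ, SZ), Z)))
  step 4: S(add(add(add(Z, SZ), Z), mul(SSZ, add(add(SZ, SZ), Z))))
  step 5: S(add(add(SZ, Z), mul(SSZ, add(add(SZ, SZ), Z))))
  step 6: S(add(S(add(Z, Z)), mul(SSZ, add(add(SZ, SZ), Z))))
  step 7: S(S(add(add(Z, Z), mul(SSZ, add(add(SZ, SZ), Z)))))
  step 8: S(S(add(Z, mul(SSZ, add(add(SZ, SZ), Z)))))
  step 9: S(S(mul(SSZ, add(add(SZ, SZ), Z))))
  step 10: S(S(add(add(add(SZ, SZ), Z), mul(SZ, add(add(SZ, SZ), Z)))))
  step 11: S(S(add(add(S(add(Z, SZ)), Z), mul(SZ, add(add(SZ, SZ), Z)))))
  step 12: S(S(add(S(add(add(Z, SZ), Z)), mul(SZ, add(add(SZ, SZ), Z)))))
  step 13: S(S(S(add(add(add(Z, SZ), Z), mul(SZ, add(add(SZ, SZ), Z))))))
  step 14: S(S(S(add(add(SZ, Z), mul(SZ, add(add(SZ, SZ), Z))))))
  step 15: S(S(S(add(S(add(Z, Z)), mul(SZ, add(add(SZ, SZ), Z))))))
  step 16: S(S(S(S(add(add(Z, Z), mul(SZ, add(add(SZ, SZ), Z)))))))
  step 17: S(S(S(S(add(Z, mul(SZ, add(add(SZ, SZ), Z)))))))
  step 18: S(S(S(S(mul(SZ, add(add(SZ, SZ), Z))))))
  step 19: S(S(S(S(add(add(add(SZ, SZ), Z), mul(Z, add(add(SZ, SZ), Z)))))))
  step 20: S(S(S(S(add(add(S(add(Z, SZ)), Z), mul(Z, add(add(SZ, SZ), Z)))))))
  step 21: S(S(S(S(add(S(add(add(Z, SZ), Z)), mul(Z, add(add(SZ, SZ), Z)))))))
  step 22: S(S(S(S(S(add(add(add(Z, SZ), Z), mul(Z, add(add(SZ, SZ), Z))))))))
  step 23: S(S(S(S(S(add(add(SZ, Z), mul(Z, add(add(SZ, SZ), Z))))))))
  step 24: S(S(S(S(S(add(S(add(Z, Z)), mul(Z, add(add(SZ, SZ), Z))))))))
  step 25: S(S(S(S(S(S(add(add(Z, Z), mul(Z, add(add(SZ, SZ), Z)))))))))
  step 26: S(S(S(S(S(S(add(Z, mul(Z, add(add(SZ, SZ), Z)))))))))
  step 27: S(S(S(S(S(S(mul(Z, add(add(SZ, SZ), Z))))))))
  step 28: S^6(Z)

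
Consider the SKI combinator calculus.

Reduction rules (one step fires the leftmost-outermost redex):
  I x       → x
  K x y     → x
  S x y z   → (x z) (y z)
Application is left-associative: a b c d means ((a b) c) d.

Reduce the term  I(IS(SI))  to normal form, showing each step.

  start: I(IS(SI))
  [1] IS(SI)
  [2] S(SI)

Answer: normal form = S(SI)  (in 2 steps)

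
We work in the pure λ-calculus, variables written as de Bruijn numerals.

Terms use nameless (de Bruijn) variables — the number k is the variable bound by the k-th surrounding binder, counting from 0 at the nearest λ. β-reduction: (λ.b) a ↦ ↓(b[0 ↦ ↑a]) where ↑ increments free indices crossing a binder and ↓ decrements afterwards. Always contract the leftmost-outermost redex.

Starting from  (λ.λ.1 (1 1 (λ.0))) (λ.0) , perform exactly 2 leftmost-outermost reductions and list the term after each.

  start: (λ.λ.1 (1 1 (λ.0))) (λ.0)
  step 1: λ.(λ.0) ((λ.0) (λ.0) (λ.0))
  step 2: λ.(λ.0) (λ.0) (λ.0)

Answer: after 2 steps: λ.(λ.0) (λ.0) (λ.0)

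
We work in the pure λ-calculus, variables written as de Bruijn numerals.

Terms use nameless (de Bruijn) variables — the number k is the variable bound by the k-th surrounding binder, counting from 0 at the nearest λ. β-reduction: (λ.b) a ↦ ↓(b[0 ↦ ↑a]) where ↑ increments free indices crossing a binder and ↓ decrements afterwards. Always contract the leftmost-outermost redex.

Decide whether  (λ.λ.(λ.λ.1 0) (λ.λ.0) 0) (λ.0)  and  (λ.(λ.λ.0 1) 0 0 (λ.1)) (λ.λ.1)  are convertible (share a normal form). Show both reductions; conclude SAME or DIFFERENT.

Term A:
  start: (λ.λ.(λ.λ.1 0) (λ.λ.0) 0) (λ.0)
  [1] λ.(λ.λ.1 0) (λ.λ.0) 0
  [2] λ.(λ.(λ.λ.0) 0) 0
  [3] λ.(λ.λ.0) 0
  [4] λ.λ.0

Term B:
  start: (λ.(λ.λ.0 1) 0 0 (λ.1)) (λ.λ.1)
  [1] (λ.λ.0 1) (λ.λ.1) (λ.λ.1) (λ.λ.λ.1)
  [2] (λ.0 (λ.λ.1)) (λ.λ.1) (λ.λ.λ.1)
  [3] (λ.λ.1) (λ.λ.1) (λ.λ.λ.1)
  [4] (λ.λ.λ.1) (λ.λ.λ.1)
  [5] λ.λ.1

Answer: DIFFERENT — A ⇓ λ.λ.0, B ⇓ λ.λ.1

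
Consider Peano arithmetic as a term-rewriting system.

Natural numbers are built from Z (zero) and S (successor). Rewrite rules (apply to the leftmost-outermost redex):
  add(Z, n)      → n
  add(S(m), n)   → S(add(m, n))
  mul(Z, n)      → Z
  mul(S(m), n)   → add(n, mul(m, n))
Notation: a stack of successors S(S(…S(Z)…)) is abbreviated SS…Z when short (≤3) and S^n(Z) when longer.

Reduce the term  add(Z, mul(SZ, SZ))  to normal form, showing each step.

  start: add(Z, mul(SZ, SZ))
  step 1: mul(SZ, SZ)
  step 2: add(SZ, mul(Z, SZ))
  step 3: S(add(Z, mul(Z, SZ)))
  step 4: S(mul(Z, SZ))
  step 5: SZ

Answer: normal form = SZ  (in 5 steps)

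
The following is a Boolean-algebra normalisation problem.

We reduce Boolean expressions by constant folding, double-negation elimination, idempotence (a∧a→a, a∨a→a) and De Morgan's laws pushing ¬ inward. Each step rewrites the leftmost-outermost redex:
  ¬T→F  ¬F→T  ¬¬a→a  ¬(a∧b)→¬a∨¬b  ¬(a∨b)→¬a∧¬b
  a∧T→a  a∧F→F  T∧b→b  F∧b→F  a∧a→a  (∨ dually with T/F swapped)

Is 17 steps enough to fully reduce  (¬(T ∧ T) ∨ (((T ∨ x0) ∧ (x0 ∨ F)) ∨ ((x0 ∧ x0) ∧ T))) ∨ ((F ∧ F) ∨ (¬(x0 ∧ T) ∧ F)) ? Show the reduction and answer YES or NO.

  start: (¬(T ∧ T) ∨ (((T ∨ x0) ∧ (x0 ∨ F)) ∨ ((x0 ∧ x0) ∧ T))) ∨ ((F ∧ F) ∨ (¬(x0 ∧ T) ∧ F))
  →1  ((¬T ∨ ¬T) ∨ (((T ∨ x0) ∧ (x0 ∨ F)) ∨ ((x0 ∧ x0) ∧ T))) ∨ ((F ∧ F) ∨ (¬(x0 ∧ T) ∧ F))
  →2  (¬T ∨ (((T ∨ x0) ∧ (x0 ∨ F)) ∨ ((x0 ∧ x0) ∧ T))) ∨ ((F ∧ F) ∨ (¬(x0 ∧ T) ∧ F))
  →3  (F ∨ (((T ∨ x0) ∧ (x0 ∨ F)) ∨ ((x0 ∧ x0) ∧ T))) ∨ ((F ∧ F) ∨ (¬(x0 ∧ T) ∧ F))
  →4  (((T ∨ x0) ∧ (x0 ∨ F)) ∨ ((x0 ∧ x0) ∧ T)) ∨ ((F ∧ F) ∨ (¬(x0 ∧ T) ∧ F))
  →5  ((T ∧ (x0 ∨ F)) ∨ ((x0 ∧ x0) ∧ T)) ∨ ((F ∧ F) ∨ (¬(x0 ∧ T) ∧ F))
  →6  ((x0 ∨ F) ∨ ((x0 ∧ x0) ∧ T)) ∨ ((F ∧ F) ∨ (¬(x0 ∧ T) ∧ F))
  →7  (x0 ∨ ((x0 ∧ x0) ∧ T)) ∨ ((F ∧ F) ∨ (¬(x0 ∧ T) ∧ F))
  →8  (x0 ∨ (x0 ∧ x0)) ∨ ((F ∧ F) ∨ (¬(x0 ∧ T) ∧ F))
  →9  (x0 ∨ x0) ∨ ((F ∧ F) ∨ (¬(x0 ∧ T) ∧ F))
  →10  x0 ∨ ((F ∧ F) ∨ (¬(x0 ∧ T) ∧ F))
  →11  x0 ∨ (F ∨ (¬(x0 ∧ T) ∧ F))
  →12  x0 ∨ (¬(x0 ∧ T) ∧ F)
  →13  x0 ∨ F
  →14  x0

Answer: YES — reaches normal form x0 in 14 ≤ 17 steps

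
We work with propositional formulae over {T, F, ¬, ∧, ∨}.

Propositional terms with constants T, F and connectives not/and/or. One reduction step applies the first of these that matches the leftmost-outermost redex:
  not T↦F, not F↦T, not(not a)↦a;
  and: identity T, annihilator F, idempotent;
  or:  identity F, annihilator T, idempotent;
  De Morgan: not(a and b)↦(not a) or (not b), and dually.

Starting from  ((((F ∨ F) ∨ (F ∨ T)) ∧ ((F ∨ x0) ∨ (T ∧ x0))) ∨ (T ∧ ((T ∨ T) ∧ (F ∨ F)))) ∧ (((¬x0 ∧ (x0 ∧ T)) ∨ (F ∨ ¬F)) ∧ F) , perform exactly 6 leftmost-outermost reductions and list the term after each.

Answer: after 6 steps: ((x0 ∨ x0) ∨ (T ∧ ((T ∨ T) ∧ (F ∨ F)))) ∧ (((¬x0 ∧ (x0 ∧ T)) ∨ (F ∨ ¬F)) ∧ F)

Working:
  start: ((((F ∨ F) ∨ (F ∨ T)) ∧ ((F ∨ x0) ∨ (T ∧ x0))) ∨ (T ∧ ((T ∨ T) ∧ (F ∨ F)))) ∧ (((¬x0 ∧ (x0 ∧ T)) ∨ (F ∨ ¬F)) ∧ F)
  step 1: (((F ∨ (F ∨ T)) ∧ ((F ∨ x0) ∨ (T ∧ x0))) ∨ (T ∧ ((T ∨ T) ∧ (F ∨ F)))) ∧ (((¬x0 ∧ (x0 ∧ T)) ∨ (F ∨ ¬F)) ∧ F)
  step 2: (((F ∨ T) ∧ ((F ∨ x0) ∨ (T ∧ x0))) ∨ (T ∧ ((T ∨ T) ∧ (F ∨ F)))) ∧ (((¬x0 ∧ (x0 ∧ T)) ∨ (F ∨ ¬F)) ∧ F)
  step 3: ((T ∧ ((F ∨ x0) ∨ (T ∧ x0))) ∨ (T ∧ ((T ∨ T) ∧ (F ∨ F)))) ∧ (((¬x0 ∧ (x0 ∧ T)) ∨ (F ∨ ¬F)) ∧ F)
  step 4: (((F ∨ x0) ∨ (T ∧ x0)) ∨ (T ∧ ((T ∨ T) ∧ (F ∨ F)))) ∧ (((¬x0 ∧ (x0 ∧ T)) ∨ (F ∨ ¬F)) ∧ F)
  step 5: ((x0 ∨ (T ∧ x0)) ∨ (T ∧ ((T ∨ T) ∧ (F ∨ F)))) ∧ (((¬x0 ∧ (x0 ∧ T)) ∨ (F ∨ ¬F)) ∧ F)
  step 6: ((x0 ∨ x0) ∨ (T ∧ ((T ∨ T) ∧ (F ∨ F)))) ∧ (((¬x0 ∧ (x0 ∧ T)) ∨ (F ∨ ¬F)) ∧ F)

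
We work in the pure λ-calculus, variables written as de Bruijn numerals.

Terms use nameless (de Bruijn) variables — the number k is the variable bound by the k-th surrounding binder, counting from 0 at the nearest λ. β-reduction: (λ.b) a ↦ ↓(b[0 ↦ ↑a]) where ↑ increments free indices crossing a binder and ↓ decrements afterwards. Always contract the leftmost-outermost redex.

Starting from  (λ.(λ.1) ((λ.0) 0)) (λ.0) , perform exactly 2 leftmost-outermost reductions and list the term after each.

Answer: after 2 steps: λ.0

Reduction:
  start: (λ.(λ.1) ((λ.0) 0)) (λ.0)
  →1  (λ.λ.0) ((λ.0) (λ.0))
  →2  λ.0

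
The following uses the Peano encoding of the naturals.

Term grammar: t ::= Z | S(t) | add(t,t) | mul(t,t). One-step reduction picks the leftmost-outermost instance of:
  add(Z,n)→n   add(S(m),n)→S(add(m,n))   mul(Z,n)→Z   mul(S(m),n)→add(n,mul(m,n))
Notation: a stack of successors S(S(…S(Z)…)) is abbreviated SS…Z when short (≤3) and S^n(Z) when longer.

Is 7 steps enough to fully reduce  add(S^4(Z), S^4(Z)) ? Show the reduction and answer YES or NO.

  start: add(S^4(Z), S^4(Z))
  →1  S(add(SSSZ, S^4(Z)))
  →2  S(S(add(SSZ, S^4(Z))))
  →3  S(S(S(add(SZ, S^4(Z)))))
  →4  S(S(S(S(add(Z, S^4(Z))))))
  →5  S^8(Z)

Answer: YES — reaches normal form S^8(Z) in 5 ≤ 7 steps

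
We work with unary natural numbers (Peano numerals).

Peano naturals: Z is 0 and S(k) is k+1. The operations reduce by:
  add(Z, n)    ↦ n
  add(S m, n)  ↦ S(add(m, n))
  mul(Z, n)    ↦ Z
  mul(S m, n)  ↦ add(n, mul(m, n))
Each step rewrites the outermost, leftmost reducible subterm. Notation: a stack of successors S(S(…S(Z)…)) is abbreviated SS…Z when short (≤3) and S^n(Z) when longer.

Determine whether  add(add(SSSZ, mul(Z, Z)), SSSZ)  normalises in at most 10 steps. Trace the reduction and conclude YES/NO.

Answer: YES — reaches normal form S^6(Z) in 9 ≤ 10 steps

Working:
  start: add(add(SSSZ, mul(Z, Z)), SSSZ)
  →1  add(S(add(SSZ, mul(Z, Z))), SSSZ)
  →2  S(add(add(SSZ, mul(Z, Z)), SSSZ))
  →3  S(add(S(add(SZ, mul(Z, Z))), SSSZ))
  →4  S(S(add(add(SZ, mul(Z, Z)), SSSZ)))
  →5  S(S(add(S(add(Z, mul(Z, Z))), SSSZ)))
  →6  S(S(S(add(add(Z, mul(Z, Z)), SSSZ))))
  →7  S(S(S(add(mul(Z, Z), SSSZ))))
  →8  S(S(S(add(Z, SSSZ))))
  →9  S^6(Z)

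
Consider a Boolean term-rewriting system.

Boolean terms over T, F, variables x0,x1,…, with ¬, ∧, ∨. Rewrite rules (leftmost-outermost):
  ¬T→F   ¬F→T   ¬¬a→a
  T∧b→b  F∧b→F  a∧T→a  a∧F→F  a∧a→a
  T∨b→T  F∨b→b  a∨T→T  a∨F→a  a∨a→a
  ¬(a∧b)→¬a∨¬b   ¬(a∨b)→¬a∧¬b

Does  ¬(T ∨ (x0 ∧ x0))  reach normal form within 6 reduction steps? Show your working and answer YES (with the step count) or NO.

Answer: YES — reaches normal form F in 3 ≤ 6 steps

Reduction:
  start: ¬(T ∨ (x0 ∧ x0))
  step 1: ¬T ∧ ¬(x0 ∧ x0)
  step 2: F ∧ ¬(x0 ∧ x0)
  step 3: F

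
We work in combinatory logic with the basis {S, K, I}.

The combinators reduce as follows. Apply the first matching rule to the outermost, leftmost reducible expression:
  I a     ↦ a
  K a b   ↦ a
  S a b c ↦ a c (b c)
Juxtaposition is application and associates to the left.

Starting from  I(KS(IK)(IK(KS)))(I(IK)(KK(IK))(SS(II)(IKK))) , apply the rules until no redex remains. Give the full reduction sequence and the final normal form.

  start: I(KS(IK)(IK(KS)))(I(IK)(KK(IK))(SS(II)(IKK)))
  →1  KS(IK)(IK(KS))(I(IK)(KK(IK))(SS(II)(IKK)))
  →2  S(IK(KS))(I(IK)(KK(IK))(SS(II)(IKK)))
  →3  S(K(KS))(I(IK)(KK(IK))(SS(II)(IKK)))
  →4  S(K(KS))(IK(KK(IK))(SS(II)(IKK)))
  →5  S(K(KS))(K(KK(IK))(SS(II)(IKK)))
  →6  S(K(KS))(KK(IK))
  →7  S(K(KS))K

Answer: normal form = S(K(KS))K  (in 7 steps)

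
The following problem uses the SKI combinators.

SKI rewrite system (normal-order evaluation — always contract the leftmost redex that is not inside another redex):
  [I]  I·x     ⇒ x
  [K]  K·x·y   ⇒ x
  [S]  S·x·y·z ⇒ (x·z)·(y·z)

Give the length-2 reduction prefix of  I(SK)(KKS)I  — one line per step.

  start: I(SK)(KKS)I
  →1  SK(KKS)I
  →2  KI(KKSI)

Answer: after 2 steps: KI(KKSI)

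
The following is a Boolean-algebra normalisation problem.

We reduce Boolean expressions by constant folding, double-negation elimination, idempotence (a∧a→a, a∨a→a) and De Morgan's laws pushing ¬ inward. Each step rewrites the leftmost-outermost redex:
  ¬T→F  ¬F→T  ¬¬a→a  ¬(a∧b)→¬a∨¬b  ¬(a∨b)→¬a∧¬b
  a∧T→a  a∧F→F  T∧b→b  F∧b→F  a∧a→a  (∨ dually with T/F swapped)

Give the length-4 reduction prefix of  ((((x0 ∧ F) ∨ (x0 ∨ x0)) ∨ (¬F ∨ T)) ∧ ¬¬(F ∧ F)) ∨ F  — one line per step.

Answer: after 4 steps: (x0 ∨ (¬F ∨ T)) ∧ ¬¬(F ∧ F)

Working:
  start: ((((x0 ∧ F) ∨ (x0 ∨ x0)) ∨ (¬F ∨ T)) ∧ ¬¬(F ∧ F)) ∨ F
  step 1: (((x0 ∧ F) ∨ (x0 ∨ x0)) ∨ (¬F ∨ T)) ∧ ¬¬(F ∧ F)
  step 2: ((F ∨ (x0 ∨ x0)) ∨ (¬F ∨ T)) ∧ ¬¬(F ∧ F)
  step 3: ((x0 ∨ x0) ∨ (¬F ∨ T)) ∧ ¬¬(F ∧ F)
  step 4: (x0 ∨ (¬F ∨ T)) ∧ ¬¬(F ∧ F)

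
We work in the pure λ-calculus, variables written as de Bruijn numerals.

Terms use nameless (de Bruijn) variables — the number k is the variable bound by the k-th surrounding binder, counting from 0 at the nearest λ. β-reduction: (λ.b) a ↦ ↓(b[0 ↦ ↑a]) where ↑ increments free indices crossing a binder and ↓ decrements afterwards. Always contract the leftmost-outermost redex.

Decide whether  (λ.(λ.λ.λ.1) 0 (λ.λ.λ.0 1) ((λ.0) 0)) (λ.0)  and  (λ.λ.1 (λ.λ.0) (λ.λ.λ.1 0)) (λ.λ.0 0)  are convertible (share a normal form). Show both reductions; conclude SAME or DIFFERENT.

Term A:
  start: (λ.(λ.λ.λ.1) 0 (λ.λ.λ.0 1) ((λ.0) 0)) (λ.0)
  step 1: (λ.λ.λ.1) (λ.0) (λ.λ.λ.0 1) ((λ.0) (λ.0))
  step 2: (λ.λ.1) (λ.λ.λ.0 1) ((λ.0) (λ.0))
  step 3: (λ.λ.λ.λ.0 1) ((λ.0) (λ.0))
  step 4: λ.λ.λ.0 1

Term B:
  start: (λ.λ.1 (λ.λ.0) (λ.λ.λ.1 0)) (λ.λ.0 0)
  step 1: λ.(λ.λ.0 0) (λ.λ.0) (λ.λ.λ.1 0)
  step 2: λ.(λ.0 0) (λ.λ.λ.1 0)
  step 3: λ.(λ.λ.λ.1 0) (λ.λ.λ.1 0)
  step 4: λ.λ.λ.1 0

Answer: DIFFERENT — A ⇓ λ.λ.λ.0 1, B ⇓ λ.λ.λ.1 0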